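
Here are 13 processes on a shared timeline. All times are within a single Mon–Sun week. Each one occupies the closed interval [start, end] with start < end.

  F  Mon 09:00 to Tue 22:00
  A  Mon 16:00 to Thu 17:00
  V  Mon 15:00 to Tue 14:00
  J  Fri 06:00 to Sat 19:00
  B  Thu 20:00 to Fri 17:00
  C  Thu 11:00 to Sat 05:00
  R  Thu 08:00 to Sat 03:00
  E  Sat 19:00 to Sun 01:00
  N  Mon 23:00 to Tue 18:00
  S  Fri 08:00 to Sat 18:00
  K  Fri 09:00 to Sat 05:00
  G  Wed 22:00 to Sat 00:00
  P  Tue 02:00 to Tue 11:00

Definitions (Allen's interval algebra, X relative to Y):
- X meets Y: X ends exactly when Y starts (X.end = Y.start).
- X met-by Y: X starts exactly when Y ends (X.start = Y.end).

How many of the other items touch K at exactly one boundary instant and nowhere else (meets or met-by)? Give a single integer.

0

Target K = [Fri 09:00, Sat 05:00].
A [Mon 16:00, Thu 17:00] → before → no.
B [Thu 20:00, Fri 17:00] → overlaps → no.
C [Thu 11:00, Sat 05:00] → finished-by → no.
E [Sat 19:00, Sun 01:00] → after → no.
F [Mon 09:00, Tue 22:00] → before → no.
G [Wed 22:00, Sat 00:00] → overlaps → no.
J [Fri 06:00, Sat 19:00] → contains → no.
N [Mon 23:00, Tue 18:00] → before → no.
P [Tue 02:00, Tue 11:00] → before → no.
R [Thu 08:00, Sat 03:00] → overlaps → no.
S [Fri 08:00, Sat 18:00] → contains → no.
V [Mon 15:00, Tue 14:00] → before → no.
Total: 0.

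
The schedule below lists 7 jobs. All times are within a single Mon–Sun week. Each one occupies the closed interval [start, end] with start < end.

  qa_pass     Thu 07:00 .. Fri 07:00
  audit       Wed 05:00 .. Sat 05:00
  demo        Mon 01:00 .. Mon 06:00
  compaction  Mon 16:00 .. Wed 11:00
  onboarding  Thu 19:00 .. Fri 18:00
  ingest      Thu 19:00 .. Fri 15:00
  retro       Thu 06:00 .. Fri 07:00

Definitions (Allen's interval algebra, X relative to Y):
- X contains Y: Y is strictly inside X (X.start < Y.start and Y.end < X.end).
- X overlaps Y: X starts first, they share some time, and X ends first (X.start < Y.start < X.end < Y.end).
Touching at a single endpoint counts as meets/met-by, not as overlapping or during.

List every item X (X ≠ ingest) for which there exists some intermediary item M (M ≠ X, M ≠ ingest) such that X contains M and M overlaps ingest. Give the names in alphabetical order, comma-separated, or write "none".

audit

Target ingest = [Thu 19:00, Fri 15:00].
Intermediaries M with M overlaps ingest: qa_pass, retro.
Via qa_pass — items with X contains qa_pass: audit.
Via retro — items with X contains retro: audit.
Union: audit.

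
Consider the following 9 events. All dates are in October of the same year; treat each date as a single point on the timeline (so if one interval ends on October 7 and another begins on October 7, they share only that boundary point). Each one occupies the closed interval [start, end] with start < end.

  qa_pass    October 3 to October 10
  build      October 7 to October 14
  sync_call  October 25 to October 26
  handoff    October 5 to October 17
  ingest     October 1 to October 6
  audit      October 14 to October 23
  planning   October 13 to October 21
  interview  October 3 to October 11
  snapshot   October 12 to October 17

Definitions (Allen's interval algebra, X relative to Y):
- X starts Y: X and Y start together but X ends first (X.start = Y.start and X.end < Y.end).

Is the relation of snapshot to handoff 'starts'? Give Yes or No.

No

snapshot = [October 12, October 17], handoff = [October 5, October 17].
Actual relation of snapshot to handoff: finishes.
Asked whether 'starts' holds → No.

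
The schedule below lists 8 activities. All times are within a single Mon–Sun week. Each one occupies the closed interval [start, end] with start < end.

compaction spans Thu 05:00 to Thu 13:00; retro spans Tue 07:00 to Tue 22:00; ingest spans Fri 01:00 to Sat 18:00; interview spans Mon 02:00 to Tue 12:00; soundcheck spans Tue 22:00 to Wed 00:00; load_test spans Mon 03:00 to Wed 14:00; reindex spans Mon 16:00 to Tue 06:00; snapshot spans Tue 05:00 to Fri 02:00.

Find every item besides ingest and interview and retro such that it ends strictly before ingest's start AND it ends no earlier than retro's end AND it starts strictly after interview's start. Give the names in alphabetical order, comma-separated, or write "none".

Conditions: its end is strictly before ingest's start (X.end < Fri 01:00) AND its end is no earlier than retro's end (X.end >= Tue 22:00) AND its start is strictly after interview's start (X.start > Mon 02:00).
compaction: end Thu 13:00 < Fri 01:00? ✓; end Thu 13:00 >= Tue 22:00? ✓; start Thu 05:00 > Mon 02:00? ✓ → yes.
load_test: end Wed 14:00 < Fri 01:00? ✓; end Wed 14:00 >= Tue 22:00? ✓; start Mon 03:00 > Mon 02:00? ✓ → yes.
reindex: end Tue 06:00 < Fri 01:00? ✓; end Tue 06:00 >= Tue 22:00? ✗; start Mon 16:00 > Mon 02:00? ✓ → no.
snapshot: end Fri 02:00 < Fri 01:00? ✗; end Fri 02:00 >= Tue 22:00? ✓; start Tue 05:00 > Mon 02:00? ✓ → no.
soundcheck: end Wed 00:00 < Fri 01:00? ✓; end Wed 00:00 >= Tue 22:00? ✓; start Tue 22:00 > Mon 02:00? ✓ → yes.
Result: compaction, load_test, soundcheck.

compaction, load_test, soundcheck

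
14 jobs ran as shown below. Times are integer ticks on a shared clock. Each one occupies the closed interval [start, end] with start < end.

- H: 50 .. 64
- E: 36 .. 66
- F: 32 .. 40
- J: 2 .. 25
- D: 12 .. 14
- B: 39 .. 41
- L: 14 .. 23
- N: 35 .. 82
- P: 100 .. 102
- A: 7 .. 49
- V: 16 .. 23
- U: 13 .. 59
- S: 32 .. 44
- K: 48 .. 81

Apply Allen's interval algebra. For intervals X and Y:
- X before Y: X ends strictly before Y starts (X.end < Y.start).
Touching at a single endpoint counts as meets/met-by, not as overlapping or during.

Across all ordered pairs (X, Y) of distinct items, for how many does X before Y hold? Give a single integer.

49

Checking all 182 ordered pairs for relation 'before'; matching pairs in alphabetical order:
(A, H): A before H ✓
(A, P): A before P ✓
(B, H): B before H ✓
(B, K): B before K ✓
(B, P): B before P ✓
(D, B): D before B ✓
(D, E): D before E ✓
(D, F): D before F ✓
(D, H): D before H ✓
(D, K): D before K ✓
(D, N): D before N ✓
(D, P): D before P ✓
(D, S): D before S ✓
(D, V): D before V ✓
(E, P): E before P ✓
(F, H): F before H ✓
(F, K): F before K ✓
(F, P): F before P ✓
(H, P): H before P ✓
(J, B): J before B ✓
(J, E): J before E ✓
(J, F): J before F ✓
(J, H): J before H ✓
(J, K): J before K ✓
... plus 25 further pairs not listed.
Count: 49.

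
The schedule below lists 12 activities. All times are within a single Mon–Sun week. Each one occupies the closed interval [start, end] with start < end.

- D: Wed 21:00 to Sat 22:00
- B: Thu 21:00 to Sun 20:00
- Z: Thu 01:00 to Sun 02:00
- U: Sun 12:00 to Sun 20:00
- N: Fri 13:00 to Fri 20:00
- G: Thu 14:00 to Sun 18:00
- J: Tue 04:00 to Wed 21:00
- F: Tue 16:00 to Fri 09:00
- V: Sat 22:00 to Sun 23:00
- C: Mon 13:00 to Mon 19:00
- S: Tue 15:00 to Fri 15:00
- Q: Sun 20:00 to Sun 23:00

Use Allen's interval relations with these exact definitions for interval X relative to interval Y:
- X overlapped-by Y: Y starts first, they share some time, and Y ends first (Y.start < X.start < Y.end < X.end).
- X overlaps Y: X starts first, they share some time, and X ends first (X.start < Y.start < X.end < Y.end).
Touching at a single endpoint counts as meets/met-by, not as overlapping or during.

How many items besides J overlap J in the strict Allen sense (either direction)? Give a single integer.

Target J = [Tue 04:00, Wed 21:00].
B [Thu 21:00, Sun 20:00] → after → no.
C [Mon 13:00, Mon 19:00] → before → no.
D [Wed 21:00, Sat 22:00] → met-by → no.
F [Tue 16:00, Fri 09:00] → overlapped-by → counts.
G [Thu 14:00, Sun 18:00] → after → no.
N [Fri 13:00, Fri 20:00] → after → no.
Q [Sun 20:00, Sun 23:00] → after → no.
S [Tue 15:00, Fri 15:00] → overlapped-by → counts.
U [Sun 12:00, Sun 20:00] → after → no.
V [Sat 22:00, Sun 23:00] → after → no.
Z [Thu 01:00, Sun 02:00] → after → no.
Total: 2.

2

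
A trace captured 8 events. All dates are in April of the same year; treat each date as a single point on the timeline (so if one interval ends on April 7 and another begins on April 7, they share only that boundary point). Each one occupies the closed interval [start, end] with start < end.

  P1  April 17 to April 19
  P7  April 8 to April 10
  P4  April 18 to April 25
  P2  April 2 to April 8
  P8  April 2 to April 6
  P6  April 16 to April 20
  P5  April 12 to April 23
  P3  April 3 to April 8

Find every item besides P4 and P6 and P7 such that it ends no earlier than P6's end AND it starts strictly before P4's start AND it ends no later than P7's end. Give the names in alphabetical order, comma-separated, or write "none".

none

Conditions: its end is no earlier than P6's end (X.end >= April 20) AND its start is strictly before P4's start (X.start < April 18) AND its end is no later than P7's end (X.end <= April 10).
P1: end April 19 >= April 20? ✗; start April 17 < April 18? ✓; end April 19 <= April 10? ✗ → no.
P2: end April 8 >= April 20? ✗; start April 2 < April 18? ✓; end April 8 <= April 10? ✓ → no.
P3: end April 8 >= April 20? ✗; start April 3 < April 18? ✓; end April 8 <= April 10? ✓ → no.
P5: end April 23 >= April 20? ✓; start April 12 < April 18? ✓; end April 23 <= April 10? ✗ → no.
P8: end April 6 >= April 20? ✗; start April 2 < April 18? ✓; end April 6 <= April 10? ✓ → no.
Result: none.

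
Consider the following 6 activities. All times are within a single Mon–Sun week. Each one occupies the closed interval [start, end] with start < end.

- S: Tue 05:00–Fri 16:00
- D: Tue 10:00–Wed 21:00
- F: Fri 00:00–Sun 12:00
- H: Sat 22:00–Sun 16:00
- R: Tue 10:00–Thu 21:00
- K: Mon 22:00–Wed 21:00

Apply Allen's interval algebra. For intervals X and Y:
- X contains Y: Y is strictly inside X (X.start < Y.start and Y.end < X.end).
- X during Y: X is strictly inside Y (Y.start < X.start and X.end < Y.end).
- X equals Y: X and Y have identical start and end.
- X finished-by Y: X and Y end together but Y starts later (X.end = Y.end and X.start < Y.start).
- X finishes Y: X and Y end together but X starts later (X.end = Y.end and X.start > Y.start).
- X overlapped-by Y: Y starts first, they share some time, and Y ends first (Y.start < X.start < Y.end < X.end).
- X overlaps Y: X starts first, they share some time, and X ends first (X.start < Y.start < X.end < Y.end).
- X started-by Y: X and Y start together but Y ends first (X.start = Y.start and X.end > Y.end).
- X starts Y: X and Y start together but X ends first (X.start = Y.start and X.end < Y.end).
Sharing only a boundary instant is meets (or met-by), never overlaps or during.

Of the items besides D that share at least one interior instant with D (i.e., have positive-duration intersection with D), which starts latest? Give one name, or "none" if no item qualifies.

Target D = [Tue 10:00, Wed 21:00].
F [Fri 00:00, Sun 12:00] → after → excluded.
H [Sat 22:00, Sun 16:00] → after → excluded.
K [Mon 22:00, Wed 21:00] → finished-by → candidate.
R [Tue 10:00, Thu 21:00] → started-by → candidate.
S [Tue 05:00, Fri 16:00] → contains → candidate.
Among candidates, latest start is Tue 10:00 → R.

R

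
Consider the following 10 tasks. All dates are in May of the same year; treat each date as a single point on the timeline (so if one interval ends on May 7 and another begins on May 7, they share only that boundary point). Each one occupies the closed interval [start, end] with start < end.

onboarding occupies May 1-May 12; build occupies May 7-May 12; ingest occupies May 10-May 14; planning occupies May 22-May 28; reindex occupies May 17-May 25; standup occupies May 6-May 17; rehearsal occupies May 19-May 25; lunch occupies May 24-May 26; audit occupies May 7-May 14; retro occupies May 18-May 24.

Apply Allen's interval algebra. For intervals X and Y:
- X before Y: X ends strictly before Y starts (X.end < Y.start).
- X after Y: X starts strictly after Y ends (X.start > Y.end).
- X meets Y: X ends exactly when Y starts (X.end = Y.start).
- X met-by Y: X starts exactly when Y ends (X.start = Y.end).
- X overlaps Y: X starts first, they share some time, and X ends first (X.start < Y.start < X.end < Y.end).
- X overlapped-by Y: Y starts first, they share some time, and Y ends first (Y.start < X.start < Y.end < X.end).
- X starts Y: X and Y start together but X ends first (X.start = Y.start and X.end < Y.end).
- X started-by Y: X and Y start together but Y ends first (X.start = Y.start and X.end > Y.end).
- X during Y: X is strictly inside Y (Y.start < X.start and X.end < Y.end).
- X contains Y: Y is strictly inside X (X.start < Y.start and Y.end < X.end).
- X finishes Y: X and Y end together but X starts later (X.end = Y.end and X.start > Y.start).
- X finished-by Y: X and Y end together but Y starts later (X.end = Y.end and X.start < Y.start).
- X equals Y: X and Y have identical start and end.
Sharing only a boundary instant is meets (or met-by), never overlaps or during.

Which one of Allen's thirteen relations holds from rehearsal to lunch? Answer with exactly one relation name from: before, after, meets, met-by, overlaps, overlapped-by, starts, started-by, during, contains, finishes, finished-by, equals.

overlaps

rehearsal = [May 19, May 25]; lunch = [May 24, May 26].
Compare endpoints: rehearsal.start < lunch.start, rehearsal.start < lunch.end, rehearsal.end > lunch.start, rehearsal.end < lunch.end.
That pattern is 'overlaps'.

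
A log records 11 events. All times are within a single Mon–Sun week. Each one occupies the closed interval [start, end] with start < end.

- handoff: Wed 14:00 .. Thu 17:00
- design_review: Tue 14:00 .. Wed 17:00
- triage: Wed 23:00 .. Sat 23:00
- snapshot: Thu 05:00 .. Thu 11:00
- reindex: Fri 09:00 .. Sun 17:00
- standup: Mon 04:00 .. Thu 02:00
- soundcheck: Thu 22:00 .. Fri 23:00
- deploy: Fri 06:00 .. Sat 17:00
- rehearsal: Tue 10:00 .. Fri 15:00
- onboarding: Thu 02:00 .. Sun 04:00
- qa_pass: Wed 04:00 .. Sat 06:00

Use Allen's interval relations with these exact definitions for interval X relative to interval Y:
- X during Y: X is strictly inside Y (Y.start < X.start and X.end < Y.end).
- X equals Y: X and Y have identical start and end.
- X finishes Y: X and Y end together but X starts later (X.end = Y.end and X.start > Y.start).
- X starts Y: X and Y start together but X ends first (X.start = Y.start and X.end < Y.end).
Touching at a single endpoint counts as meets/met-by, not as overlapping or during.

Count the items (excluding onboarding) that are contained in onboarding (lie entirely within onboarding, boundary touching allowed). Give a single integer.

3

Target onboarding = [Thu 02:00, Sun 04:00].
deploy [Fri 06:00, Sat 17:00] → during → counts.
design_review [Tue 14:00, Wed 17:00] → before → no.
handoff [Wed 14:00, Thu 17:00] → overlaps → no.
qa_pass [Wed 04:00, Sat 06:00] → overlaps → no.
rehearsal [Tue 10:00, Fri 15:00] → overlaps → no.
reindex [Fri 09:00, Sun 17:00] → overlapped-by → no.
snapshot [Thu 05:00, Thu 11:00] → during → counts.
soundcheck [Thu 22:00, Fri 23:00] → during → counts.
standup [Mon 04:00, Thu 02:00] → meets → no.
triage [Wed 23:00, Sat 23:00] → overlaps → no.
Total: 3.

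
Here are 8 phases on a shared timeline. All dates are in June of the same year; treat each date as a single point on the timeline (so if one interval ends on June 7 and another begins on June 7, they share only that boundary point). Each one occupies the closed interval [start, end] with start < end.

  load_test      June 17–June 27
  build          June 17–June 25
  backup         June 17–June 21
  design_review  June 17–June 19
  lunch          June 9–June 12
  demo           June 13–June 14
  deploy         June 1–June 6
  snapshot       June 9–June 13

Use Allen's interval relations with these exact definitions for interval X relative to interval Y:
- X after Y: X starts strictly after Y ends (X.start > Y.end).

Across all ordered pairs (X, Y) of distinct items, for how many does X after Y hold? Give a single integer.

Checking all 56 ordered pairs for relation 'after'; matching pairs in alphabetical order:
(backup, demo): backup after demo ✓
(backup, deploy): backup after deploy ✓
(backup, lunch): backup after lunch ✓
(backup, snapshot): backup after snapshot ✓
(build, demo): build after demo ✓
(build, deploy): build after deploy ✓
(build, lunch): build after lunch ✓
(build, snapshot): build after snapshot ✓
(demo, deploy): demo after deploy ✓
(demo, lunch): demo after lunch ✓
(design_review, demo): design_review after demo ✓
(design_review, deploy): design_review after deploy ✓
(design_review, lunch): design_review after lunch ✓
(design_review, snapshot): design_review after snapshot ✓
(load_test, demo): load_test after demo ✓
(load_test, deploy): load_test after deploy ✓
(load_test, lunch): load_test after lunch ✓
(load_test, snapshot): load_test after snapshot ✓
(lunch, deploy): lunch after deploy ✓
(snapshot, deploy): snapshot after deploy ✓
Count: 20.

20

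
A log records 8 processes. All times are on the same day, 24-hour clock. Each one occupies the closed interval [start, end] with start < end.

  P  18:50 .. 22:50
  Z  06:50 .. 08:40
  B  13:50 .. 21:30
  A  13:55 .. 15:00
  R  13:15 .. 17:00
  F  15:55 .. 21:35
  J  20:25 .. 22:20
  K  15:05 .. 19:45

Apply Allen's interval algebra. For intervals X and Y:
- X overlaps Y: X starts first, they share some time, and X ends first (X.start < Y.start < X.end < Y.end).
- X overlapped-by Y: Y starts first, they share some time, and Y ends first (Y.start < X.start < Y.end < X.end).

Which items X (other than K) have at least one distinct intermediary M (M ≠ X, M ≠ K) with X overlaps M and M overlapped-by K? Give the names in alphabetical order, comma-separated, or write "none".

B, F, R

Target K = [15:05, 19:45].
Intermediaries M with M overlapped-by K: F, P.
Via F — items with X overlaps F: B, R.
Via P — items with X overlaps P: B, F.
Union: B, F, R.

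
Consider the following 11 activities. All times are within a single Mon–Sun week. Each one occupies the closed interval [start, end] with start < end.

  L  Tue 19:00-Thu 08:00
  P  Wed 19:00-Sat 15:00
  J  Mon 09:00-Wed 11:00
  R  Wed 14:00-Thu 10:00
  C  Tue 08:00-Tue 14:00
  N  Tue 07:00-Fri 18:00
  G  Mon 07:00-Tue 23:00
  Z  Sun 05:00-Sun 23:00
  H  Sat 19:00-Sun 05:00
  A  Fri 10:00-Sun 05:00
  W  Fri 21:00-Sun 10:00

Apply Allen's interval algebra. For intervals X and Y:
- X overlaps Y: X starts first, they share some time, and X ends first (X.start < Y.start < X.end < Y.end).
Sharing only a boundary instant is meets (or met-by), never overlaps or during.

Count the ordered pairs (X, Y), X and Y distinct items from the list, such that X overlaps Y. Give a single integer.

14

Checking all 110 ordered pairs for relation 'overlaps'; matching pairs in alphabetical order:
(A, W): A overlaps W ✓
(G, J): G overlaps J ✓
(G, L): G overlaps L ✓
(G, N): G overlaps N ✓
(J, L): J overlaps L ✓
(J, N): J overlaps N ✓
(L, P): L overlaps P ✓
(L, R): L overlaps R ✓
(N, A): N overlaps A ✓
(N, P): N overlaps P ✓
(P, A): P overlaps A ✓
(P, W): P overlaps W ✓
(R, P): R overlaps P ✓
(W, Z): W overlaps Z ✓
Count: 14.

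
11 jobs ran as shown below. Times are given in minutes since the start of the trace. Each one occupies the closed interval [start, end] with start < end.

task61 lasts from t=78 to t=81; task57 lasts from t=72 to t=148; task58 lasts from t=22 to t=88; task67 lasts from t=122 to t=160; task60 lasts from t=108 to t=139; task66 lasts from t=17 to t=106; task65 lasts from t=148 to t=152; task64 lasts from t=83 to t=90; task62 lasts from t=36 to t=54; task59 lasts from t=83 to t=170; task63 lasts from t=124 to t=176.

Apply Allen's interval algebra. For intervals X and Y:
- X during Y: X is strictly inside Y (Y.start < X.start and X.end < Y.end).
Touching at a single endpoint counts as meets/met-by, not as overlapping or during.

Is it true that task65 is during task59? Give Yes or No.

task65 = [t=148, t=152], task59 = [t=83, t=170].
Actual relation of task65 to task59: during.
Asked whether 'during' holds → Yes.

Yes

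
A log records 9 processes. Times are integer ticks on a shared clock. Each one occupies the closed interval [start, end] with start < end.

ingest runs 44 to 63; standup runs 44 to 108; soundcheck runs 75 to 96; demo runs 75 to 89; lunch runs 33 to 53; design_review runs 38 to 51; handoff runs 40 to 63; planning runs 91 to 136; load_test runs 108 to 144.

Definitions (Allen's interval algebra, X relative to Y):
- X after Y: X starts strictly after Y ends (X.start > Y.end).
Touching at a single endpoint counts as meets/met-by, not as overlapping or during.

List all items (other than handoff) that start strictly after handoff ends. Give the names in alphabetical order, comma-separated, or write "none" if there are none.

Target handoff = [40, 63].
demo [75, 89] → after → yes.
design_review [38, 51] → overlaps → no.
ingest [44, 63] → finishes → no.
load_test [108, 144] → after → yes.
lunch [33, 53] → overlaps → no.
planning [91, 136] → after → yes.
soundcheck [75, 96] → after → yes.
standup [44, 108] → overlapped-by → no.
Result: demo, load_test, planning, soundcheck.

demo, load_test, planning, soundcheck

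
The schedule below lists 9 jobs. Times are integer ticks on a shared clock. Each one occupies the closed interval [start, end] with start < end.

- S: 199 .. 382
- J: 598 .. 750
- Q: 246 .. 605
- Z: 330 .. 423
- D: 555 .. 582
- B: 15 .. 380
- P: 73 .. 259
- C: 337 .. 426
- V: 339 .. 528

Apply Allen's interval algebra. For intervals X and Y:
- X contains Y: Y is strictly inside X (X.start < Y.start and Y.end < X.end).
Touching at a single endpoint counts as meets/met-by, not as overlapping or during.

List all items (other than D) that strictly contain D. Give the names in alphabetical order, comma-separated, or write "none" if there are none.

Target D = [555, 582].
B [15, 380] → before → no.
C [337, 426] → before → no.
J [598, 750] → after → no.
P [73, 259] → before → no.
Q [246, 605] → contains → yes.
S [199, 382] → before → no.
V [339, 528] → before → no.
Z [330, 423] → before → no.
Result: Q.

Q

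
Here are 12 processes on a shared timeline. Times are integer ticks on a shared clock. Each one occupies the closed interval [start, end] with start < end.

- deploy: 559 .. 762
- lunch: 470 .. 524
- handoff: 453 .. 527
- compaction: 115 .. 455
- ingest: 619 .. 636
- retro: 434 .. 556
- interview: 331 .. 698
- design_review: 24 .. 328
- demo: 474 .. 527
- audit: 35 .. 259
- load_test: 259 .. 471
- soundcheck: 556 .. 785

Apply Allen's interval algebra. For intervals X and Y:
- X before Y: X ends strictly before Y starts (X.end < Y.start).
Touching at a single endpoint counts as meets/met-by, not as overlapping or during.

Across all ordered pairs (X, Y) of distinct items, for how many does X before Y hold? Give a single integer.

Checking all 132 ordered pairs for relation 'before'; matching pairs in alphabetical order:
(audit, demo): audit before demo ✓
(audit, deploy): audit before deploy ✓
(audit, handoff): audit before handoff ✓
(audit, ingest): audit before ingest ✓
(audit, interview): audit before interview ✓
(audit, lunch): audit before lunch ✓
(audit, retro): audit before retro ✓
(audit, soundcheck): audit before soundcheck ✓
(compaction, demo): compaction before demo ✓
(compaction, deploy): compaction before deploy ✓
(compaction, ingest): compaction before ingest ✓
(compaction, lunch): compaction before lunch ✓
(compaction, soundcheck): compaction before soundcheck ✓
(demo, deploy): demo before deploy ✓
(demo, ingest): demo before ingest ✓
(demo, soundcheck): demo before soundcheck ✓
(design_review, demo): design_review before demo ✓
(design_review, deploy): design_review before deploy ✓
(design_review, handoff): design_review before handoff ✓
(design_review, ingest): design_review before ingest ✓
(design_review, interview): design_review before interview ✓
(design_review, lunch): design_review before lunch ✓
(design_review, retro): design_review before retro ✓
(design_review, soundcheck): design_review before soundcheck ✓
... plus 12 further pairs not listed.
Count: 36.

36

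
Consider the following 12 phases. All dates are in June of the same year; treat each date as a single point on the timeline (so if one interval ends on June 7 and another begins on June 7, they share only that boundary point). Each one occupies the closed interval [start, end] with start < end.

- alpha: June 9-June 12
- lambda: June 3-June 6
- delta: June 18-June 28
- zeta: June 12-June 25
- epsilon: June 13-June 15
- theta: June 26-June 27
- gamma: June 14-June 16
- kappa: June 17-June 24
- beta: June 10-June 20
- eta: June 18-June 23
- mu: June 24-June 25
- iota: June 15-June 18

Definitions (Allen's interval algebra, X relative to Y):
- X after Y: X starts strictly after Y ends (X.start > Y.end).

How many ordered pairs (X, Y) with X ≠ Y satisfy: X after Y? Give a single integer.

Checking all 132 ordered pairs for relation 'after'; matching pairs in alphabetical order:
(alpha, lambda): alpha after lambda ✓
(beta, lambda): beta after lambda ✓
(delta, alpha): delta after alpha ✓
(delta, epsilon): delta after epsilon ✓
(delta, gamma): delta after gamma ✓
(delta, lambda): delta after lambda ✓
(epsilon, alpha): epsilon after alpha ✓
(epsilon, lambda): epsilon after lambda ✓
(eta, alpha): eta after alpha ✓
(eta, epsilon): eta after epsilon ✓
(eta, gamma): eta after gamma ✓
(eta, lambda): eta after lambda ✓
(gamma, alpha): gamma after alpha ✓
(gamma, lambda): gamma after lambda ✓
(iota, alpha): iota after alpha ✓
(iota, lambda): iota after lambda ✓
(kappa, alpha): kappa after alpha ✓
(kappa, epsilon): kappa after epsilon ✓
(kappa, gamma): kappa after gamma ✓
(kappa, lambda): kappa after lambda ✓
(mu, alpha): mu after alpha ✓
(mu, beta): mu after beta ✓
(mu, epsilon): mu after epsilon ✓
(mu, eta): mu after eta ✓
... plus 14 further pairs not listed.
Count: 38.

38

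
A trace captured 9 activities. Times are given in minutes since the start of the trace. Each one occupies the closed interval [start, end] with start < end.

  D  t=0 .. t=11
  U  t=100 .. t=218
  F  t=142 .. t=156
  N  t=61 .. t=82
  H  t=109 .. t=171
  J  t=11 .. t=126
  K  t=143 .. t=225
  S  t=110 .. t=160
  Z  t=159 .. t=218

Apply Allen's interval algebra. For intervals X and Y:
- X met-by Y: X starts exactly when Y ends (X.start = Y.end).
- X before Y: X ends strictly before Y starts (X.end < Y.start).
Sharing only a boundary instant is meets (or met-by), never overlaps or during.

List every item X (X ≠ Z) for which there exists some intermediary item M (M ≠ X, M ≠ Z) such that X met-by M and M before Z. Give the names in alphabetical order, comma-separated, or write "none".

J

Target Z = [t=159, t=218].
Intermediaries M with M before Z: D, F, J, N.
Via D — items with X met-by D: J.
Via F — items with X met-by F: none.
Via J — items with X met-by J: none.
Via N — items with X met-by N: none.
Union: J.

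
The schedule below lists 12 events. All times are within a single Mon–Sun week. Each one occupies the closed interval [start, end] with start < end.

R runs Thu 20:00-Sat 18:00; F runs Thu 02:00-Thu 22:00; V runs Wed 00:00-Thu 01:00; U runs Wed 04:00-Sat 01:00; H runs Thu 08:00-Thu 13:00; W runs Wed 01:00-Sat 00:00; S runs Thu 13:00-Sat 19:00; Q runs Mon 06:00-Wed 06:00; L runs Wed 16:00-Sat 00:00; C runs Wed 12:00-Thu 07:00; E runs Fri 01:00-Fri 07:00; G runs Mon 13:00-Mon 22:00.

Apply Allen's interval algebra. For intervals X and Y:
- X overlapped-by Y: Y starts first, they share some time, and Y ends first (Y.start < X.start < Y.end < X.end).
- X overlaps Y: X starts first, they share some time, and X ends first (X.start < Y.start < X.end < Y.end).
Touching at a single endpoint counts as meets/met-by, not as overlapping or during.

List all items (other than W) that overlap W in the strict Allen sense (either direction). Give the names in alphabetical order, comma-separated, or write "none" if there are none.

Q, R, S, U, V

Target W = [Wed 01:00, Sat 00:00].
C [Wed 12:00, Thu 07:00] → during → no.
E [Fri 01:00, Fri 07:00] → during → no.
F [Thu 02:00, Thu 22:00] → during → no.
G [Mon 13:00, Mon 22:00] → before → no.
H [Thu 08:00, Thu 13:00] → during → no.
L [Wed 16:00, Sat 00:00] → finishes → no.
Q [Mon 06:00, Wed 06:00] → overlaps → yes.
R [Thu 20:00, Sat 18:00] → overlapped-by → yes.
S [Thu 13:00, Sat 19:00] → overlapped-by → yes.
U [Wed 04:00, Sat 01:00] → overlapped-by → yes.
V [Wed 00:00, Thu 01:00] → overlaps → yes.
Result: Q, R, S, U, V.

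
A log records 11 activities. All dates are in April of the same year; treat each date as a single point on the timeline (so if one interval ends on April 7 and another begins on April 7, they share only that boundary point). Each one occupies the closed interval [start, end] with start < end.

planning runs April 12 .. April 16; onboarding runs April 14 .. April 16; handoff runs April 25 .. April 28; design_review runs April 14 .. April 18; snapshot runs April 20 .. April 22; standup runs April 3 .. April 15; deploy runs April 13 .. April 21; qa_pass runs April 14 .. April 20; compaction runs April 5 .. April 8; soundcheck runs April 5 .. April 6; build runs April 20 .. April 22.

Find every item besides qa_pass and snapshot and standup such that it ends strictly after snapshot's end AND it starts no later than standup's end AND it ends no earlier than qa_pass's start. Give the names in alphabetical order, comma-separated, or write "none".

Conditions: its end is strictly after snapshot's end (X.end > April 22) AND its start is no later than standup's end (X.start <= April 15) AND its end is no earlier than qa_pass's start (X.end >= April 14).
build: end April 22 > April 22? ✗; start April 20 <= April 15? ✗; end April 22 >= April 14? ✓ → no.
compaction: end April 8 > April 22? ✗; start April 5 <= April 15? ✓; end April 8 >= April 14? ✗ → no.
deploy: end April 21 > April 22? ✗; start April 13 <= April 15? ✓; end April 21 >= April 14? ✓ → no.
design_review: end April 18 > April 22? ✗; start April 14 <= April 15? ✓; end April 18 >= April 14? ✓ → no.
handoff: end April 28 > April 22? ✓; start April 25 <= April 15? ✗; end April 28 >= April 14? ✓ → no.
onboarding: end April 16 > April 22? ✗; start April 14 <= April 15? ✓; end April 16 >= April 14? ✓ → no.
planning: end April 16 > April 22? ✗; start April 12 <= April 15? ✓; end April 16 >= April 14? ✓ → no.
soundcheck: end April 6 > April 22? ✗; start April 5 <= April 15? ✓; end April 6 >= April 14? ✗ → no.
Result: none.

none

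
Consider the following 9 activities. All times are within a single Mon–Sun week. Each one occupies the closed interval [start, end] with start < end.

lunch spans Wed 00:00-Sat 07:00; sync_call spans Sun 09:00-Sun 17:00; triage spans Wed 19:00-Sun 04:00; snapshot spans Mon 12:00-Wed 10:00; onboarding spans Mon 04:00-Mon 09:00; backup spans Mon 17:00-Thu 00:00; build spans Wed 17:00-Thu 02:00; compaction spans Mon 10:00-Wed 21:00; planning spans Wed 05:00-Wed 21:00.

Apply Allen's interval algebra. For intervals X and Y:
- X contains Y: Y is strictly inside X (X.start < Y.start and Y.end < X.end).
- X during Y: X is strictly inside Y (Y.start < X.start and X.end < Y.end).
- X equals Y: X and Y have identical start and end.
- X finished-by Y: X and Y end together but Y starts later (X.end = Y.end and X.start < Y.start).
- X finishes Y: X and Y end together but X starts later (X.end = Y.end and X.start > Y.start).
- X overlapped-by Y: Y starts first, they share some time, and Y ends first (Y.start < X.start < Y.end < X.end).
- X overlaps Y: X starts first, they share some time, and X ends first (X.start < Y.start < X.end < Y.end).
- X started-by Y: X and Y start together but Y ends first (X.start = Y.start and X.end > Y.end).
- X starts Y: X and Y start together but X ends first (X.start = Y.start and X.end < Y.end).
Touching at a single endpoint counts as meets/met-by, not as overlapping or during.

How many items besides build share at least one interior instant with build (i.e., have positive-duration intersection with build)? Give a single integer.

5

Target build = [Wed 17:00, Thu 02:00].
backup [Mon 17:00, Thu 00:00] → overlaps → counts.
compaction [Mon 10:00, Wed 21:00] → overlaps → counts.
lunch [Wed 00:00, Sat 07:00] → contains → counts.
onboarding [Mon 04:00, Mon 09:00] → before → no.
planning [Wed 05:00, Wed 21:00] → overlaps → counts.
snapshot [Mon 12:00, Wed 10:00] → before → no.
sync_call [Sun 09:00, Sun 17:00] → after → no.
triage [Wed 19:00, Sun 04:00] → overlapped-by → counts.
Total: 5.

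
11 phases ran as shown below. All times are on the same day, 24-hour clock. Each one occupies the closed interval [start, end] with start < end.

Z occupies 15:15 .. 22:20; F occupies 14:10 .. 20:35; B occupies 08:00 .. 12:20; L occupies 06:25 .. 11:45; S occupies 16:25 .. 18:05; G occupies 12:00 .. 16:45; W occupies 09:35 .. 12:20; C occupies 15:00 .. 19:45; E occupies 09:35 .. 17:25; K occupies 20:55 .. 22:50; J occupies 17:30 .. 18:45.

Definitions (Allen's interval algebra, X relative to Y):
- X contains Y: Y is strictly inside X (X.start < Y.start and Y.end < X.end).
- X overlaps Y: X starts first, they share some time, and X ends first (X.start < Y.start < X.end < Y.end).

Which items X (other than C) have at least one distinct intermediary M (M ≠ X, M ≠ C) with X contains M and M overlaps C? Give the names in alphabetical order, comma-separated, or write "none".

Target C = [15:00, 19:45].
Intermediaries M with M overlaps C: E, G.
Via E — items with X contains E: none.
Via G — items with X contains G: E.
Union: E.

E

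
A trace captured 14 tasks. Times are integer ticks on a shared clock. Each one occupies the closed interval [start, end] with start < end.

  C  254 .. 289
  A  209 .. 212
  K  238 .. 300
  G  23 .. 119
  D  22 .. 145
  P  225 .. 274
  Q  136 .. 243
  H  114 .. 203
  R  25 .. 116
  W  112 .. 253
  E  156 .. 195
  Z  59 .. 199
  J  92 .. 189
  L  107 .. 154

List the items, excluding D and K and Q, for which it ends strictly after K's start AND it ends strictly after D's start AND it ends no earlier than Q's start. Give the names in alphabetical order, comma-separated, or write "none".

Conditions: its end is strictly after K's start (X.end > 238) AND its end is strictly after D's start (X.end > 22) AND its end is no earlier than Q's start (X.end >= 136).
A: end 212 > 238? ✗; end 212 > 22? ✓; end 212 >= 136? ✓ → no.
C: end 289 > 238? ✓; end 289 > 22? ✓; end 289 >= 136? ✓ → yes.
E: end 195 > 238? ✗; end 195 > 22? ✓; end 195 >= 136? ✓ → no.
G: end 119 > 238? ✗; end 119 > 22? ✓; end 119 >= 136? ✗ → no.
H: end 203 > 238? ✗; end 203 > 22? ✓; end 203 >= 136? ✓ → no.
J: end 189 > 238? ✗; end 189 > 22? ✓; end 189 >= 136? ✓ → no.
L: end 154 > 238? ✗; end 154 > 22? ✓; end 154 >= 136? ✓ → no.
P: end 274 > 238? ✓; end 274 > 22? ✓; end 274 >= 136? ✓ → yes.
R: end 116 > 238? ✗; end 116 > 22? ✓; end 116 >= 136? ✗ → no.
W: end 253 > 238? ✓; end 253 > 22? ✓; end 253 >= 136? ✓ → yes.
Z: end 199 > 238? ✗; end 199 > 22? ✓; end 199 >= 136? ✓ → no.
Result: C, P, W.

C, P, W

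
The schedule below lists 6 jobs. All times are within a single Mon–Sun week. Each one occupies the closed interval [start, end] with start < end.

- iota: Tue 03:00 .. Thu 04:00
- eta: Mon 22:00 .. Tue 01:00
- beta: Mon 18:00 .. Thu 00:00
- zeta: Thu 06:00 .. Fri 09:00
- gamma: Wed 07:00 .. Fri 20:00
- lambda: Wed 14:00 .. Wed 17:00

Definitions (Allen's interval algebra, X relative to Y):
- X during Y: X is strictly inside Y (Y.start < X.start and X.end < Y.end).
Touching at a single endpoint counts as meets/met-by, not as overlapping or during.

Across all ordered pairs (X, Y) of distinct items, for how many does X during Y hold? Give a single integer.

5

Checking all 30 ordered pairs for relation 'during'; matching pairs in alphabetical order:
(eta, beta): eta during beta ✓
(lambda, beta): lambda during beta ✓
(lambda, gamma): lambda during gamma ✓
(lambda, iota): lambda during iota ✓
(zeta, gamma): zeta during gamma ✓
Count: 5.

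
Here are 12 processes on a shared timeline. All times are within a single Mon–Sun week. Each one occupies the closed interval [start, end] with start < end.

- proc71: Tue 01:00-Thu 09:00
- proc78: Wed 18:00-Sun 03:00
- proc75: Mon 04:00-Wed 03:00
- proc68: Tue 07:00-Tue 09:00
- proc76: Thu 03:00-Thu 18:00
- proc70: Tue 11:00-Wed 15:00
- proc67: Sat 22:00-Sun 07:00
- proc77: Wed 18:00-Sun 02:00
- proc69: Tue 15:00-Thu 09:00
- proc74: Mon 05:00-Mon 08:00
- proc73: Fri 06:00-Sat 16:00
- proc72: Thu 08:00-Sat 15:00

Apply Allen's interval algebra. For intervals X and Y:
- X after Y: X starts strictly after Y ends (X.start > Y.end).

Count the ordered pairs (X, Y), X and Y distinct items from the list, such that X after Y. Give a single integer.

38

Checking all 132 ordered pairs for relation 'after'; matching pairs in alphabetical order:
(proc67, proc68): proc67 after proc68 ✓
(proc67, proc69): proc67 after proc69 ✓
(proc67, proc70): proc67 after proc70 ✓
(proc67, proc71): proc67 after proc71 ✓
(proc67, proc72): proc67 after proc72 ✓
(proc67, proc73): proc67 after proc73 ✓
(proc67, proc74): proc67 after proc74 ✓
(proc67, proc75): proc67 after proc75 ✓
(proc67, proc76): proc67 after proc76 ✓
(proc68, proc74): proc68 after proc74 ✓
(proc69, proc68): proc69 after proc68 ✓
(proc69, proc74): proc69 after proc74 ✓
(proc70, proc68): proc70 after proc68 ✓
(proc70, proc74): proc70 after proc74 ✓
(proc71, proc74): proc71 after proc74 ✓
(proc72, proc68): proc72 after proc68 ✓
(proc72, proc70): proc72 after proc70 ✓
(proc72, proc74): proc72 after proc74 ✓
(proc72, proc75): proc72 after proc75 ✓
(proc73, proc68): proc73 after proc68 ✓
(proc73, proc69): proc73 after proc69 ✓
(proc73, proc70): proc73 after proc70 ✓
(proc73, proc71): proc73 after proc71 ✓
(proc73, proc74): proc73 after proc74 ✓
... plus 14 further pairs not listed.
Count: 38.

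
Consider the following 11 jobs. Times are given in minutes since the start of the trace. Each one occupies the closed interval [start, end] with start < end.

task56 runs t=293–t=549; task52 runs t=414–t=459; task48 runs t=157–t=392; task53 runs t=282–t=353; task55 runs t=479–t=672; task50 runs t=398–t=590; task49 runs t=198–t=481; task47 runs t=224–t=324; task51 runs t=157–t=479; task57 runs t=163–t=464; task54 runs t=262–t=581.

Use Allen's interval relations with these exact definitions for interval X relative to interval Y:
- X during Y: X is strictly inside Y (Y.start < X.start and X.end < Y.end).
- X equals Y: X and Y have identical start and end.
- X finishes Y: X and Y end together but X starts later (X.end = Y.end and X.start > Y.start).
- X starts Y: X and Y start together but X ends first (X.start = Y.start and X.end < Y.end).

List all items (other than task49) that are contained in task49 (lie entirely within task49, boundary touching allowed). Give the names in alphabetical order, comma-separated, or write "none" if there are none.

Target task49 = [t=198, t=481].
task47 [t=224, t=324] → during → yes.
task48 [t=157, t=392] → overlaps → no.
task50 [t=398, t=590] → overlapped-by → no.
task51 [t=157, t=479] → overlaps → no.
task52 [t=414, t=459] → during → yes.
task53 [t=282, t=353] → during → yes.
task54 [t=262, t=581] → overlapped-by → no.
task55 [t=479, t=672] → overlapped-by → no.
task56 [t=293, t=549] → overlapped-by → no.
task57 [t=163, t=464] → overlaps → no.
Result: task47, task52, task53.

task47, task52, task53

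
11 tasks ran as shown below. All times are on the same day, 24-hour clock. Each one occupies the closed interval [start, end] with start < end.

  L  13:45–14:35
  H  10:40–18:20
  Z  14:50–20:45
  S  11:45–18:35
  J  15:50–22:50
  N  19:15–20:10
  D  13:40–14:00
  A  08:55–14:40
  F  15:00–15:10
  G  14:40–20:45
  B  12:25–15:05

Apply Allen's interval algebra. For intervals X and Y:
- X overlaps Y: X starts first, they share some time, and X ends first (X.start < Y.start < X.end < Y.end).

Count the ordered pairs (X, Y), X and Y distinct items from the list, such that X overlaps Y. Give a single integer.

16

Checking all 110 ordered pairs for relation 'overlaps'; matching pairs in alphabetical order:
(A, B): A overlaps B ✓
(A, H): A overlaps H ✓
(A, S): A overlaps S ✓
(B, F): B overlaps F ✓
(B, G): B overlaps G ✓
(B, Z): B overlaps Z ✓
(D, L): D overlaps L ✓
(G, J): G overlaps J ✓
(H, G): H overlaps G ✓
(H, J): H overlaps J ✓
(H, S): H overlaps S ✓
(H, Z): H overlaps Z ✓
(S, G): S overlaps G ✓
(S, J): S overlaps J ✓
(S, Z): S overlaps Z ✓
(Z, J): Z overlaps J ✓
Count: 16.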